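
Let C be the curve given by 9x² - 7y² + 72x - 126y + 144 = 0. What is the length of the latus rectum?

9(x² + 8x) -7(y² + 18y) = -144
Completing the square gives 9(x + 4)² -7(y + 9)² = -144 + 144 - 567 = -567.
Dividing both sides by -567: (y + 9)²/81 - (x + 4)²/63 = 1
Hyperbola, center (-4, -9), transverse axis vertical; a² = 81, b² = 63.
Latus rectum length = 2b²/a = 2·63/9 = 14.

14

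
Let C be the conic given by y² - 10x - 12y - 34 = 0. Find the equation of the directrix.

Only y is squared. Complete the square in y: (y - 6)² = 10(x + 7).
Vertex (-7, 6); 4p = 10 so p = 5/2. Opens right.
Directrix is the vertical line x = h − p = -7 − (5/2) = -19/2.

x = -19/2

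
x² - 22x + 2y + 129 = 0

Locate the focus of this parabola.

(11, -9/2)

Only x is squared. Complete the square in x: (x - 11)² = -2(y + 4).
Vertex (11, -4); 4p = -2 so p = -1/2. Opens down.
Focus is p units from the vertex along the axis: (h, k + p).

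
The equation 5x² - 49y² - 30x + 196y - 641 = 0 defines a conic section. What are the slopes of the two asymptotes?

Group: 5(x² - 6x) -49(y² - 4y) = 641
Complete the square: 5(x - 3)² -49(y - 2)² = 641 + 45 - 196 = 490
Dividing both sides by 490: (x - 3)²/98 - (y - 2)²/10 = 1
Hyperbola, center (3, 2), transverse axis horizontal; a² = 98, b² = 10.
For a horizontal hyperbola the asymptotes have slope ±b/a.
Here that is ±√10/7√2 = ±√5/7.

√5/7 and -√5/7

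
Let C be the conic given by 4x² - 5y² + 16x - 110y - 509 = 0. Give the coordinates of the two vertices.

Rearranging, 4(x² + 4x) -5(y² + 22y) = 509.
Completing the square gives 4(x + 2)² -5(y + 11)² = 509 + 16 - 605 = -80.
Dividing both sides by -80: (y + 11)²/16 - (x + 2)²/20 = 1
Hyperbola, center (-2, -11), transverse axis vertical; a² = 16, b² = 20.
a = 4. Vertices at (h, k ± a).

(-2, -15) and (-2, -7)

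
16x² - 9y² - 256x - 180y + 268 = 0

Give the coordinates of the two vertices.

Group the x- and y-terms: 16(x² - 16x) -9(y² + 20y) = -268
16(x - 8)² -9(y + 10)² = -268 + 1024 - 900 = -144
Dividing both sides by -144: (y + 10)²/16 - (x - 8)²/9 = 1
Hyperbola, center (8, -10), transverse axis vertical; a² = 16, b² = 9.
a = 4. Vertices at (h, k ± a).

(8, -14) and (8, -6)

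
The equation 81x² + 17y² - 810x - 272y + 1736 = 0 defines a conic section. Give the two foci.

(5, 0) and (5, 16)

Group: 81(x² - 10x) + 17(y² - 16y) = -1736
Completing the square gives 81(x - 5)² + 17(y - 8)² = -1736 + 2025 + 1088 = 1377.
Divide by 1377: (x - 5)²/17 + (y - 8)²/81 = 1
Ellipse, center (5, 8), major axis vertical; a² = 81, b² = 17.
c² = a² - b² = 81 - 17 = 64, so c = 8.
Foci lie on the vertical axis through the center: (h, k ± c).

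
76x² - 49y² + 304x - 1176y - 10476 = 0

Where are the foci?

(-2 - 5√5, -12) and (-2 + 5√5, -12)

76(x² + 4x) -49(y² + 24y) = 10476
76(x + 2)² -49(y + 12)² = 10476 + 304 - 7056 = 3724
Divide through by 3724 to get (x + 2)²/49 - (y + 12)²/76 = 1.
Hyperbola, center (-2, -12), transverse axis horizontal; a² = 49, b² = 76.
c² = a² + b² = 49 + 76 = 125, so c = 5√5.
Foci lie on the horizontal axis through the center: (h ± c, k).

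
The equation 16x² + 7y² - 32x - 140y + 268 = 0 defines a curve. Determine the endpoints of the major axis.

16(x² - 2x) + 7(y² - 20y) = -268
16(x - 1)² + 7(y - 10)² = -268 + 16 + 700 = 448
Divide through by 448 to get (x - 1)²/28 + (y - 10)²/64 = 1.
Ellipse, center (1, 10), major axis vertical; a² = 64, b² = 28.
a = 8. Vertices at (h, k ± a).

(1, 2) and (1, 18)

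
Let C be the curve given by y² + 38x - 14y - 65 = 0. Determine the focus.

Only y is squared. Complete the square in y: (y - 7)² = -38(x - 3).
Vertex (3, 7); 4p = -38 so p = -19/2. Opens left.
Focus is p units from the vertex along the axis: (h + p, k).

(-13/2, 7)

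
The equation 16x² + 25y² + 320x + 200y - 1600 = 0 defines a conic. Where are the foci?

(-19, -4) and (-1, -4)

Collect terms: 16(x² + 20x) + 25(y² + 8y) = 1600
Complete the square in x and y: 16(x + 10)² + 25(y + 4)² = 1600 + 1600 + 400 = 3600
Divide through by 3600 to get (x + 10)²/225 + (y + 4)²/144 = 1.
Ellipse, center (-10, -4), major axis horizontal; a² = 225, b² = 144.
c² = a² - b² = 225 - 144 = 81, so c = 9.
Foci lie on the horizontal axis through the center: (h ± c, k).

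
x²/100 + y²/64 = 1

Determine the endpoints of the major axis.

(-10, 0) and (10, 0)

Center (0, 0). The larger denominator 100 sits under the x-term, so the major axis is horizontal; a² = 100, b² = 64.
a = 10. Vertices at (h ± a, k).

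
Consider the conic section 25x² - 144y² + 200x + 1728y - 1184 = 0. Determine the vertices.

(-4, 1) and (-4, 11)

Group: 25(x² + 8x) -144(y² - 12y) = 1184
Completing the square gives 25(x + 4)² -144(y - 6)² = 1184 + 400 - 5184 = -3600.
Divide through by -3600 to get (y - 6)²/25 - (x + 4)²/144 = 1.
Hyperbola, center (-4, 6), transverse axis vertical; a² = 25, b² = 144.
a = 5. Vertices at (h, k ± a).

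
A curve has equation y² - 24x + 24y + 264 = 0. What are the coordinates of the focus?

Only y is squared. Complete the square in y: (y + 12)² = 24(x - 5).
Vertex (5, -12); 4p = 24 so p = 6. Opens right.
Focus is p units from the vertex along the axis: (h + p, k).

(11, -12)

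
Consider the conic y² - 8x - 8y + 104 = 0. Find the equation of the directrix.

x = 9

Only y is squared. Complete the square in y: (y - 4)² = 8(x - 11).
Vertex (11, 4); 4p = 8 so p = 2. Opens right.
Directrix is the vertical line x = h − p = 11 − (2) = 9.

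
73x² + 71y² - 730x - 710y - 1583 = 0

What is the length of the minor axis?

2√71

73(x² - 10x) + 71(y² - 10y) = 1583
Complete the square in x and y: 73(x - 5)² + 71(y - 5)² = 1583 + 1825 + 1775 = 5183
Divide by 5183: (x - 5)²/71 + (y - 5)²/73 = 1
Ellipse, center (5, 5), major axis vertical; a² = 73, b² = 71.
b² = 71 so b = √71; the minor axis has length 2b = 2√71.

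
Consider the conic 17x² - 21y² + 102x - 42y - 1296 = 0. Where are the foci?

Collect terms: 17(x² + 6x) -21(y² + 2y) = 1296
Complete the square: 17(x + 3)² -21(y + 1)² = 1296 + 153 - 21 = 1428
Divide by 1428: (x + 3)²/84 - (y + 1)²/68 = 1
Hyperbola, center (-3, -1), transverse axis horizontal; a² = 84, b² = 68.
c² = a² + b² = 84 + 68 = 152, so c = 2√38.
Foci lie on the horizontal axis through the center: (h ± c, k).

(-3 - 2√38, -1) and (-3 + 2√38, -1)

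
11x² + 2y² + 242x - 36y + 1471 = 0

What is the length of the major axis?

2√11

Group: 11(x² + 22x) + 2(y² - 18y) = -1471
Completing the square gives 11(x + 11)² + 2(y - 9)² = -1471 + 1331 + 162 = 22.
Divide by 22: (x + 11)²/2 + (y - 9)²/11 = 1
Ellipse, center (-11, 9), major axis vertical; a² = 11, b² = 2.
a² = 11 so a = √11; the major axis has length 2a = 2√11.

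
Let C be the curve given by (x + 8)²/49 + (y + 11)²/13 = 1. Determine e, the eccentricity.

e = 6/7

Center (-8, -11). The larger denominator 49 sits under the x-term, so the major axis is horizontal; a² = 49, b² = 13.
c² = a² - b² = 36, so c = 6.
e = c/a = 6/7.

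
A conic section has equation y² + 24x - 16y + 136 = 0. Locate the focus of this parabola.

(-9, 8)

Only y is squared. Complete the square in y: (y - 8)² = -24(x + 3).
Vertex (-3, 8); 4p = -24 so p = -6. Opens left.
Focus is p units from the vertex along the axis: (h + p, k).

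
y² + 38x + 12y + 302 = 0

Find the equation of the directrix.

Only y is squared. Complete the square in y: (y + 6)² = -38(x + 7).
Vertex (-7, -6); 4p = -38 so p = -19/2. Opens left.
Directrix is the vertical line x = h − p = -7 − (-19/2) = 5/2.

x = 5/2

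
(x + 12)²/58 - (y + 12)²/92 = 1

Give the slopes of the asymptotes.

Center (-12, -12). The positive term is the x-term, so the transverse axis is horizontal; a² = 58, b² = 92.
For a horizontal hyperbola the asymptotes have slope ±b/a.
Here that is ±2√23/√58 = ±√1334/29.

√1334/29 and -√1334/29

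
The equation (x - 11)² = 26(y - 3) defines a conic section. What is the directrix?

y = -7/2

Vertex (11, 3); 4p = 26 so p = 13/2. Opens up.
Directrix is the horizontal line y = k − p = 3 − (13/2) = -7/2.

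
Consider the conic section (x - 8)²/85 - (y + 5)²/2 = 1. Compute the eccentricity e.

Center (8, -5). The positive term is the x-term, so the transverse axis is horizontal; a² = 85, b² = 2.
c² = a² + b² = 87, so c = √87.
e = c/a = √87/√85 = √7395/85.

e = √7395/85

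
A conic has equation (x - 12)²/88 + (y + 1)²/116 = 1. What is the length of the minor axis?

4√22

Center (12, -1). The larger denominator 116 sits under the y-term, so the major axis is vertical; a² = 116, b² = 88.
b² = 88 so b = 2√22; the minor axis has length 2b = 4√22.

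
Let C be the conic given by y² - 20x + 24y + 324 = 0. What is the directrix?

x = 4

Only y is squared. Complete the square in y: (y + 12)² = 20(x - 9).
Vertex (9, -12); 4p = 20 so p = 5. Opens right.
Directrix is the vertical line x = h − p = 9 − (5) = 4.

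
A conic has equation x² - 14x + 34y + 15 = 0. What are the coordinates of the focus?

Only x is squared. Complete the square in x: (x - 7)² = -34(y - 1).
Vertex (7, 1); 4p = -34 so p = -17/2. Opens down.
Focus is p units from the vertex along the axis: (h, k + p).

(7, -15/2)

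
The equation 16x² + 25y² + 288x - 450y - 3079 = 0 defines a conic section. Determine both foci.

(-21, 9) and (3, 9)

Group the x- and y-terms: 16(x² + 18x) + 25(y² - 18y) = 3079
Complete the square: 16(x + 9)² + 25(y - 9)² = 3079 + 1296 + 2025 = 6400
Divide through by 6400 to get (x + 9)²/400 + (y - 9)²/256 = 1.
Ellipse, center (-9, 9), major axis horizontal; a² = 400, b² = 256.
c² = a² - b² = 400 - 256 = 144, so c = 12.
Foci lie on the horizontal axis through the center: (h ± c, k).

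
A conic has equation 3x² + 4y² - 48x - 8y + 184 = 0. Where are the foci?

3(x² - 16x) + 4(y² - 2y) = -184
Complete the square: 3(x - 8)² + 4(y - 1)² = -184 + 192 + 4 = 12
Divide by 12: (x - 8)²/4 + (y - 1)²/3 = 1
Ellipse, center (8, 1), major axis horizontal; a² = 4, b² = 3.
c² = a² - b² = 4 - 3 = 1, so c = 1.
Foci lie on the horizontal axis through the center: (h ± c, k).

(7, 1) and (9, 1)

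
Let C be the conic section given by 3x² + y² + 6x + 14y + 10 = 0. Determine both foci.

(-1, -7 - 2√7) and (-1, -7 + 2√7)

3(x² + 2x) + (y² + 14y) = -10
3(x + 1)² + (y + 7)² = -10 + 3 + 49 = 42
Dividing both sides by 42: (x + 1)²/14 + (y + 7)²/42 = 1
Ellipse, center (-1, -7), major axis vertical; a² = 42, b² = 14.
c² = a² - b² = 42 - 14 = 28, so c = 2√7.
Foci lie on the vertical axis through the center: (h, k ± c).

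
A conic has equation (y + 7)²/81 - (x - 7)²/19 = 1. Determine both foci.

Center (7, -7). The positive term is the y-term, so the transverse axis is vertical; a² = 81, b² = 19.
c² = a² + b² = 81 + 19 = 100, so c = 10.
Foci lie on the vertical axis through the center: (h, k ± c).

(7, -17) and (7, 3)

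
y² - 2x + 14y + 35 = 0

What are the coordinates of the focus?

(-13/2, -7)

Only y is squared. Complete the square in y: (y + 7)² = 2(x + 7).
Vertex (-7, -7); 4p = 2 so p = 1/2. Opens right.
Focus is p units from the vertex along the axis: (h + p, k).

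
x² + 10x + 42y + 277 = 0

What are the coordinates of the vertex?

(-5, -6)

Only x is squared. Complete the square in x: (x + 5)² = -42(y + 6).
Vertex (-5, -6); 4p = -42 so p = -21/2. Opens down.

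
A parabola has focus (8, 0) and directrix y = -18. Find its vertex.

The vertex is the midpoint between the focus and the directrix along the axis of symmetry.
Axis is vertical (directrix is horizontal). Vertex y-coordinate = (0 + (-18))/2 = -9; x-coordinate = 8.

(8, -9)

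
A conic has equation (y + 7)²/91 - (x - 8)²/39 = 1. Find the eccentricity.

Center (8, -7). The positive term is the y-term, so the transverse axis is vertical; a² = 91, b² = 39.
c² = a² + b² = 130, so c = √130.
e = c/a = √130/√91 = √70/7.

e = √70/7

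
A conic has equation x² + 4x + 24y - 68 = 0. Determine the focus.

Only x is squared. Complete the square in x: (x + 2)² = -24(y - 3).
Vertex (-2, 3); 4p = -24 so p = -6. Opens down.
Focus is p units from the vertex along the axis: (h, k + p).

(-2, -3)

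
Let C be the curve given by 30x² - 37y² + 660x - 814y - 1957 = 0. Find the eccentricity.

30(x² + 22x) -37(y² + 22y) = 1957
Complete the square: 30(x + 11)² -37(y + 11)² = 1957 + 3630 - 4477 = 1110
Divide through by 1110 to get (x + 11)²/37 - (y + 11)²/30 = 1.
Hyperbola, center (-11, -11), transverse axis horizontal; a² = 37, b² = 30.
c² = a² + b² = 67, so c = √67.
e = c/a = √67/√37 = √2479/37.

e = √2479/37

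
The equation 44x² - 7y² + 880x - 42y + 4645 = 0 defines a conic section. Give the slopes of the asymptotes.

2√77/7 and -2√77/7

Collect terms: 44(x² + 20x) -7(y² + 6y) = -4645
44(x + 10)² -7(y + 3)² = -4645 + 4400 - 63 = -308
Dividing both sides by -308: (y + 3)²/44 - (x + 10)²/7 = 1
Hyperbola, center (-10, -3), transverse axis vertical; a² = 44, b² = 7.
For a vertical hyperbola the asymptotes have slope ±a/b.
Here that is ±2√11/√7 = ±2√77/7.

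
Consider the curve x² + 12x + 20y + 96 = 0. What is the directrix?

y = 2

Only x is squared. Complete the square in x: (x + 6)² = -20(y + 3).
Vertex (-6, -3); 4p = -20 so p = -5. Opens down.
Directrix is the horizontal line y = k − p = -3 − (-5) = 2.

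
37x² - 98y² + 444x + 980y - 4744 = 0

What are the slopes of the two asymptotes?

Group the x- and y-terms: 37(x² + 12x) -98(y² - 10y) = 4744
Complete the square in x and y: 37(x + 6)² -98(y - 5)² = 4744 + 1332 - 2450 = 3626
Divide through by 3626 to get (x + 6)²/98 - (y - 5)²/37 = 1.
Hyperbola, center (-6, 5), transverse axis horizontal; a² = 98, b² = 37.
For a horizontal hyperbola the asymptotes have slope ±b/a.
Here that is ±√37/7√2 = ±√74/14.

√74/14 and -√74/14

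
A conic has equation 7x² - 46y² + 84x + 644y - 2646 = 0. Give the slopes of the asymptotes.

√322/46 and -√322/46

7(x² + 12x) -46(y² - 14y) = 2646
Completing the square gives 7(x + 6)² -46(y - 7)² = 2646 + 252 - 2254 = 644.
Divide by 644: (x + 6)²/92 - (y - 7)²/14 = 1
Hyperbola, center (-6, 7), transverse axis horizontal; a² = 92, b² = 14.
For a horizontal hyperbola the asymptotes have slope ±b/a.
Here that is ±√14/2√23 = ±√322/46.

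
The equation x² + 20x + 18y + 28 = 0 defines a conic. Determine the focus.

(-10, -1/2)

Only x is squared. Complete the square in x: (x + 10)² = -18(y - 4).
Vertex (-10, 4); 4p = -18 so p = -9/2. Opens down.
Focus is p units from the vertex along the axis: (h, k + p).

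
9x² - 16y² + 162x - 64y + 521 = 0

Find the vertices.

(-13, -2) and (-5, -2)

Group: 9(x² + 18x) -16(y² + 4y) = -521
Complete the square: 9(x + 9)² -16(y + 2)² = -521 + 729 - 64 = 144
Divide by 144: (x + 9)²/16 - (y + 2)²/9 = 1
Hyperbola, center (-9, -2), transverse axis horizontal; a² = 16, b² = 9.
a = 4. Vertices at (h ± a, k).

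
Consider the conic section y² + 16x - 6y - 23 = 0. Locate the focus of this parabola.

(-2, 3)

Only y is squared. Complete the square in y: (y - 3)² = -16(x - 2).
Vertex (2, 3); 4p = -16 so p = -4. Opens left.
Focus is p units from the vertex along the axis: (h + p, k).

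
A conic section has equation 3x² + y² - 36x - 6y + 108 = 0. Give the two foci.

(6, 3 - √6) and (6, 3 + √6)

Group the x- and y-terms: 3(x² - 12x) + (y² - 6y) = -108
Complete the square in x and y: 3(x - 6)² + (y - 3)² = -108 + 108 + 9 = 9
Divide through by 9 to get (x - 6)²/3 + (y - 3)²/9 = 1.
Ellipse, center (6, 3), major axis vertical; a² = 9, b² = 3.
c² = a² - b² = 9 - 3 = 6, so c = √6.
Foci lie on the vertical axis through the center: (h, k ± c).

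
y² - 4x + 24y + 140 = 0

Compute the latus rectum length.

Only y is squared. Complete the square in y: (y + 12)² = 4(x + 1).
Vertex (-1, -12); 4p = 4 so p = 1. Opens right.
Latus rectum length = |4p| = 4.

4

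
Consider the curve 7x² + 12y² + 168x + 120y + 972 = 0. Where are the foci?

Collect terms: 7(x² + 24x) + 12(y² + 10y) = -972
Completing the square gives 7(x + 12)² + 12(y + 5)² = -972 + 1008 + 300 = 336.
Divide through by 336 to get (x + 12)²/48 + (y + 5)²/28 = 1.
Ellipse, center (-12, -5), major axis horizontal; a² = 48, b² = 28.
c² = a² - b² = 48 - 28 = 20, so c = 2√5.
Foci lie on the horizontal axis through the center: (h ± c, k).

(-12 - 2√5, -5) and (-12 + 2√5, -5)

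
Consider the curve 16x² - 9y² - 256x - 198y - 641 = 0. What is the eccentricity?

e = 5/3

16(x² - 16x) -9(y² + 22y) = 641
Completing the square gives 16(x - 8)² -9(y + 11)² = 641 + 1024 - 1089 = 576.
Dividing both sides by 576: (x - 8)²/36 - (y + 11)²/64 = 1
Hyperbola, center (8, -11), transverse axis horizontal; a² = 36, b² = 64.
c² = a² + b² = 100, so c = 10.
e = c/a = 10/6 = 5/3.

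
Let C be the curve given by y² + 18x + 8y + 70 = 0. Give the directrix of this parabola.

x = 3/2

Only y is squared. Complete the square in y: (y + 4)² = -18(x + 3).
Vertex (-3, -4); 4p = -18 so p = -9/2. Opens left.
Directrix is the vertical line x = h − p = -3 − (-9/2) = 3/2.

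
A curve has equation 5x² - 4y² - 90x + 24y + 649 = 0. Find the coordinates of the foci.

(9, 3 - 3√14) and (9, 3 + 3√14)

5(x² - 18x) -4(y² - 6y) = -649
5(x - 9)² -4(y - 3)² = -649 + 405 - 36 = -280
Divide by -280: (y - 3)²/70 - (x - 9)²/56 = 1
Hyperbola, center (9, 3), transverse axis vertical; a² = 70, b² = 56.
c² = a² + b² = 70 + 56 = 126, so c = 3√14.
Foci lie on the vertical axis through the center: (h, k ± c).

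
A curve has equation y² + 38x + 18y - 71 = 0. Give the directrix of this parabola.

x = 27/2

Only y is squared. Complete the square in y: (y + 9)² = -38(x - 4).
Vertex (4, -9); 4p = -38 so p = -19/2. Opens left.
Directrix is the vertical line x = h − p = 4 − (-19/2) = 27/2.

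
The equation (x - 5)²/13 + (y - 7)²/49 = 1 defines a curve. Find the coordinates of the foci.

(5, 1) and (5, 13)

Center (5, 7). The larger denominator 49 sits under the y-term, so the major axis is vertical; a² = 49, b² = 13.
c² = a² - b² = 49 - 13 = 36, so c = 6.
Foci lie on the vertical axis through the center: (h, k ± c).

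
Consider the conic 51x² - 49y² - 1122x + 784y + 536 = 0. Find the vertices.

(4, 8) and (18, 8)

Collect terms: 51(x² - 22x) -49(y² - 16y) = -536
51(x - 11)² -49(y - 8)² = -536 + 6171 - 3136 = 2499
Divide through by 2499 to get (x - 11)²/49 - (y - 8)²/51 = 1.
Hyperbola, center (11, 8), transverse axis horizontal; a² = 49, b² = 51.
a = 7. Vertices at (h ± a, k).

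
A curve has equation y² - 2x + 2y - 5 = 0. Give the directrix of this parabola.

x = -7/2

Only y is squared. Complete the square in y: (y + 1)² = 2(x + 3).
Vertex (-3, -1); 4p = 2 so p = 1/2. Opens right.
Directrix is the vertical line x = h − p = -3 − (1/2) = -7/2.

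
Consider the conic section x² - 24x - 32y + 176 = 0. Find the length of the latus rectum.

Only x is squared. Complete the square in x: (x - 12)² = 32(y - 1).
Vertex (12, 1); 4p = 32 so p = 8. Opens up.
Latus rectum length = |4p| = 32.

32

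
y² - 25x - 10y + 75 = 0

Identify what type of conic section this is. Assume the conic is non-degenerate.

parabola

No xy term. Coefficients of x² and y² are A = 0, C = 1.
Exactly one squared variable ⇒ parabola.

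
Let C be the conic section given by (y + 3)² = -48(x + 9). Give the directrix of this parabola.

Vertex (-9, -3); 4p = -48 so p = -12. Opens left.
Directrix is the vertical line x = h − p = -9 − (-12) = 3.

x = 3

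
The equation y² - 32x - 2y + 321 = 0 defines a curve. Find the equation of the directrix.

x = 2

Only y is squared. Complete the square in y: (y - 1)² = 32(x - 10).
Vertex (10, 1); 4p = 32 so p = 8. Opens right.
Directrix is the vertical line x = h − p = 10 − (8) = 2.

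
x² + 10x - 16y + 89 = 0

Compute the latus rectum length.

16

Only x is squared. Complete the square in x: (x + 5)² = 16(y - 4).
Vertex (-5, 4); 4p = 16 so p = 4. Opens up.
Latus rectum length = |4p| = 16.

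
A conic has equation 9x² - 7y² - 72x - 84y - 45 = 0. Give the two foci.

9(x² - 8x) -7(y² + 12y) = 45
Complete the square: 9(x - 4)² -7(y + 6)² = 45 + 144 - 252 = -63
Divide by -63: (y + 6)²/9 - (x - 4)²/7 = 1
Hyperbola, center (4, -6), transverse axis vertical; a² = 9, b² = 7.
c² = a² + b² = 9 + 7 = 16, so c = 4.
Foci lie on the vertical axis through the center: (h, k ± c).

(4, -10) and (4, -2)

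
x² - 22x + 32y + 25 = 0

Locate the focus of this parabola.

Only x is squared. Complete the square in x: (x - 11)² = -32(y - 3).
Vertex (11, 3); 4p = -32 so p = -8. Opens down.
Focus is p units from the vertex along the axis: (h, k + p).

(11, -5)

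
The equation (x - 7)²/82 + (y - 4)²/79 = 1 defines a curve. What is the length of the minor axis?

2√79

Center (7, 4). The larger denominator 82 sits under the x-term, so the major axis is horizontal; a² = 82, b² = 79.
b² = 79 so b = √79; the minor axis has length 2b = 2√79.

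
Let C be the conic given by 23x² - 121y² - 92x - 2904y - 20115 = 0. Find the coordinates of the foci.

(-10, -12) and (14, -12)

Collect terms: 23(x² - 4x) -121(y² + 24y) = 20115
Complete the square: 23(x - 2)² -121(y + 12)² = 20115 + 92 - 17424 = 2783
Divide through by 2783 to get (x - 2)²/121 - (y + 12)²/23 = 1.
Hyperbola, center (2, -12), transverse axis horizontal; a² = 121, b² = 23.
c² = a² + b² = 121 + 23 = 144, so c = 12.
Foci lie on the horizontal axis through the center: (h ± c, k).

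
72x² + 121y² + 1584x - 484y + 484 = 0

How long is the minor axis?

12√2

Rearranging, 72(x² + 22x) + 121(y² - 4y) = -484.
Complete the square in x and y: 72(x + 11)² + 121(y - 2)² = -484 + 8712 + 484 = 8712
Divide by 8712: (x + 11)²/121 + (y - 2)²/72 = 1
Ellipse, center (-11, 2), major axis horizontal; a² = 121, b² = 72.
b² = 72 so b = 6√2; the minor axis has length 2b = 12√2.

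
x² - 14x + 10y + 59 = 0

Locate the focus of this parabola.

Only x is squared. Complete the square in x: (x - 7)² = -10(y + 1).
Vertex (7, -1); 4p = -10 so p = -5/2. Opens down.
Focus is p units from the vertex along the axis: (h, k + p).

(7, -7/2)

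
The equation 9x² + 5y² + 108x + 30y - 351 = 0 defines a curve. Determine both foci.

(-6, -11) and (-6, 5)

Rearranging, 9(x² + 12x) + 5(y² + 6y) = 351.
Complete the square: 9(x + 6)² + 5(y + 3)² = 351 + 324 + 45 = 720
Dividing both sides by 720: (x + 6)²/80 + (y + 3)²/144 = 1
Ellipse, center (-6, -3), major axis vertical; a² = 144, b² = 80.
c² = a² - b² = 144 - 80 = 64, so c = 8.
Foci lie on the vertical axis through the center: (h, k ± c).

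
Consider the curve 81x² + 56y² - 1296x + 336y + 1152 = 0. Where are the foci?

(8, -8) and (8, 2)

81(x² - 16x) + 56(y² + 6y) = -1152
Complete the square: 81(x - 8)² + 56(y + 3)² = -1152 + 5184 + 504 = 4536
Dividing both sides by 4536: (x - 8)²/56 + (y + 3)²/81 = 1
Ellipse, center (8, -3), major axis vertical; a² = 81, b² = 56.
c² = a² - b² = 81 - 56 = 25, so c = 5.
Foci lie on the vertical axis through the center: (h, k ± c).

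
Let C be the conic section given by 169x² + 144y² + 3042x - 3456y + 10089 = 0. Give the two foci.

169(x² + 18x) + 144(y² - 24y) = -10089
Complete the square: 169(x + 9)² + 144(y - 12)² = -10089 + 13689 + 20736 = 24336
Dividing both sides by 24336: (x + 9)²/144 + (y - 12)²/169 = 1
Ellipse, center (-9, 12), major axis vertical; a² = 169, b² = 144.
c² = a² - b² = 169 - 144 = 25, so c = 5.
Foci lie on the vertical axis through the center: (h, k ± c).

(-9, 7) and (-9, 17)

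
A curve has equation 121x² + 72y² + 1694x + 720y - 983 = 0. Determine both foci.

(-7, -12) and (-7, 2)

Group: 121(x² + 14x) + 72(y² + 10y) = 983
Complete the square: 121(x + 7)² + 72(y + 5)² = 983 + 5929 + 1800 = 8712
Divide through by 8712 to get (x + 7)²/72 + (y + 5)²/121 = 1.
Ellipse, center (-7, -5), major axis vertical; a² = 121, b² = 72.
c² = a² - b² = 121 - 72 = 49, so c = 7.
Foci lie on the vertical axis through the center: (h, k ± c).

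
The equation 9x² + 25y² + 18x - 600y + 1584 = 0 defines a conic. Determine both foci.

Collect terms: 9(x² + 2x) + 25(y² - 24y) = -1584
Completing the square gives 9(x + 1)² + 25(y - 12)² = -1584 + 9 + 3600 = 2025.
Divide through by 2025 to get (x + 1)²/225 + (y - 12)²/81 = 1.
Ellipse, center (-1, 12), major axis horizontal; a² = 225, b² = 81.
c² = a² - b² = 225 - 81 = 144, so c = 12.
Foci lie on the horizontal axis through the center: (h ± c, k).

(-13, 12) and (11, 12)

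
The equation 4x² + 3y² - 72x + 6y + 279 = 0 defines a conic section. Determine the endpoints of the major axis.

Rearranging, 4(x² - 18x) + 3(y² + 2y) = -279.
Complete the square in x and y: 4(x - 9)² + 3(y + 1)² = -279 + 324 + 3 = 48
Dividing both sides by 48: (x - 9)²/12 + (y + 1)²/16 = 1
Ellipse, center (9, -1), major axis vertical; a² = 16, b² = 12.
a = 4. Vertices at (h, k ± a).

(9, -5) and (9, 3)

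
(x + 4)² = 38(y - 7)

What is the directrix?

Vertex (-4, 7); 4p = 38 so p = 19/2. Opens up.
Directrix is the horizontal line y = k − p = 7 − (19/2) = -5/2.

y = -5/2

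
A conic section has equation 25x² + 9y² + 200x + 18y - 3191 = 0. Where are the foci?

(-4, -17) and (-4, 15)

Rearranging, 25(x² + 8x) + 9(y² + 2y) = 3191.
Completing the square gives 25(x + 4)² + 9(y + 1)² = 3191 + 400 + 9 = 3600.
Dividing both sides by 3600: (x + 4)²/144 + (y + 1)²/400 = 1
Ellipse, center (-4, -1), major axis vertical; a² = 400, b² = 144.
c² = a² - b² = 400 - 144 = 256, so c = 16.
Foci lie on the vertical axis through the center: (h, k ± c).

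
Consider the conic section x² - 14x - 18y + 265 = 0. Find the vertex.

(7, 12)

Only x is squared. Complete the square in x: (x - 7)² = 18(y - 12).
Vertex (7, 12); 4p = 18 so p = 9/2. Opens up.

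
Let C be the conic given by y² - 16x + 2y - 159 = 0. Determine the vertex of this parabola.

(-10, -1)

Only y is squared. Complete the square in y: (y + 1)² = 16(x + 10).
Vertex (-10, -1); 4p = 16 so p = 4. Opens right.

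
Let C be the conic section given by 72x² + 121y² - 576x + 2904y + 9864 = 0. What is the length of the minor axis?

72(x² - 8x) + 121(y² + 24y) = -9864
Completing the square gives 72(x - 4)² + 121(y + 12)² = -9864 + 1152 + 17424 = 8712.
Divide through by 8712 to get (x - 4)²/121 + (y + 12)²/72 = 1.
Ellipse, center (4, -12), major axis horizontal; a² = 121, b² = 72.
b² = 72 so b = 6√2; the minor axis has length 2b = 12√2.

12√2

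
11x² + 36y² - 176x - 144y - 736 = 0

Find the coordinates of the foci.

(-2, 2) and (18, 2)

Rearranging, 11(x² - 16x) + 36(y² - 4y) = 736.
Complete the square in x and y: 11(x - 8)² + 36(y - 2)² = 736 + 704 + 144 = 1584
Divide through by 1584 to get (x - 8)²/144 + (y - 2)²/44 = 1.
Ellipse, center (8, 2), major axis horizontal; a² = 144, b² = 44.
c² = a² - b² = 144 - 44 = 100, so c = 10.
Foci lie on the horizontal axis through the center: (h ± c, k).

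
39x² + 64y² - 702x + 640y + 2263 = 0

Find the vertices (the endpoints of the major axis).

(1, -5) and (17, -5)

Group the x- and y-terms: 39(x² - 18x) + 64(y² + 10y) = -2263
39(x - 9)² + 64(y + 5)² = -2263 + 3159 + 1600 = 2496
Divide through by 2496 to get (x - 9)²/64 + (y + 5)²/39 = 1.
Ellipse, center (9, -5), major axis horizontal; a² = 64, b² = 39.
a = 8. Vertices at (h ± a, k).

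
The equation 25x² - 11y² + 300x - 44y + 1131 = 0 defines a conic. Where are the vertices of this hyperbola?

(-6, -7) and (-6, 3)

Rearranging, 25(x² + 12x) -11(y² + 4y) = -1131.
25(x + 6)² -11(y + 2)² = -1131 + 900 - 44 = -275
Divide by -275: (y + 2)²/25 - (x + 6)²/11 = 1
Hyperbola, center (-6, -2), transverse axis vertical; a² = 25, b² = 11.
a = 5. Vertices at (h, k ± a).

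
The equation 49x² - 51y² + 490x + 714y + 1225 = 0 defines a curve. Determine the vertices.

49(x² + 10x) -51(y² - 14y) = -1225
Complete the square: 49(x + 5)² -51(y - 7)² = -1225 + 1225 - 2499 = -2499
Dividing both sides by -2499: (y - 7)²/49 - (x + 5)²/51 = 1
Hyperbola, center (-5, 7), transverse axis vertical; a² = 49, b² = 51.
a = 7. Vertices at (h, k ± a).

(-5, 0) and (-5, 14)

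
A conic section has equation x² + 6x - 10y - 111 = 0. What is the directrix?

y = -29/2

Only x is squared. Complete the square in x: (x + 3)² = 10(y + 12).
Vertex (-3, -12); 4p = 10 so p = 5/2. Opens up.
Directrix is the horizontal line y = k − p = -12 − (5/2) = -29/2.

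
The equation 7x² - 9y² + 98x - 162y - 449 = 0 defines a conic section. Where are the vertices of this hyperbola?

Group the x- and y-terms: 7(x² + 14x) -9(y² + 18y) = 449
Complete the square: 7(x + 7)² -9(y + 9)² = 449 + 343 - 729 = 63
Divide through by 63 to get (x + 7)²/9 - (y + 9)²/7 = 1.
Hyperbola, center (-7, -9), transverse axis horizontal; a² = 9, b² = 7.
a = 3. Vertices at (h ± a, k).

(-10, -9) and (-4, -9)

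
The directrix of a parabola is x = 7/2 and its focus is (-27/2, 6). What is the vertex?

The vertex is the midpoint between the focus and the directrix along the axis of symmetry.
Axis is horizontal (directrix is vertical). Vertex x-coordinate = (-27/2 + 7/2)/2 = -5; y-coordinate = 6.

(-5, 6)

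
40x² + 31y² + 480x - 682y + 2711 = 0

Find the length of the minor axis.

2√62

40(x² + 12x) + 31(y² - 22y) = -2711
Complete the square: 40(x + 6)² + 31(y - 11)² = -2711 + 1440 + 3751 = 2480
Divide by 2480: (x + 6)²/62 + (y - 11)²/80 = 1
Ellipse, center (-6, 11), major axis vertical; a² = 80, b² = 62.
b² = 62 so b = √62; the minor axis has length 2b = 2√62.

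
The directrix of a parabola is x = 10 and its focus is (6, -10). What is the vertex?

The vertex is the midpoint between the focus and the directrix along the axis of symmetry.
Axis is horizontal (directrix is vertical). Vertex x-coordinate = (6 + 10)/2 = 8; y-coordinate = -10.

(8, -10)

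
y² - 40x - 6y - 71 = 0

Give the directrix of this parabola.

Only y is squared. Complete the square in y: (y - 3)² = 40(x + 2).
Vertex (-2, 3); 4p = 40 so p = 10. Opens right.
Directrix is the vertical line x = h − p = -2 − (10) = -12.

x = -12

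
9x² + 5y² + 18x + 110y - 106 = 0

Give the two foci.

(-1, -19) and (-1, -3)

Rearranging, 9(x² + 2x) + 5(y² + 22y) = 106.
Complete the square: 9(x + 1)² + 5(y + 11)² = 106 + 9 + 605 = 720
Divide by 720: (x + 1)²/80 + (y + 11)²/144 = 1
Ellipse, center (-1, -11), major axis vertical; a² = 144, b² = 80.
c² = a² - b² = 144 - 80 = 64, so c = 8.
Foci lie on the vertical axis through the center: (h, k ± c).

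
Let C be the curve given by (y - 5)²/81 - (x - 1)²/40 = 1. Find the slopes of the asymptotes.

Center (1, 5). The positive term is the y-term, so the transverse axis is vertical; a² = 81, b² = 40.
For a vertical hyperbola the asymptotes have slope ±a/b.
Here that is ±9/2√10 = ±9√10/20.

9√10/20 and -9√10/20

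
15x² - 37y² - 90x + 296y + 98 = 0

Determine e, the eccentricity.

e = 2√195/15

15(x² - 6x) -37(y² - 8y) = -98
Complete the square: 15(x - 3)² -37(y - 4)² = -98 + 135 - 592 = -555
Divide by -555: (y - 4)²/15 - (x - 3)²/37 = 1
Hyperbola, center (3, 4), transverse axis vertical; a² = 15, b² = 37.
c² = a² + b² = 52, so c = 2√13.
e = c/a = 2√13/√15 = 2√195/15.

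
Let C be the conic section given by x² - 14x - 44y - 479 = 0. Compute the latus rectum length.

Only x is squared. Complete the square in x: (x - 7)² = 44(y + 12).
Vertex (7, -12); 4p = 44 so p = 11. Opens up.
Latus rectum length = |4p| = 44.

44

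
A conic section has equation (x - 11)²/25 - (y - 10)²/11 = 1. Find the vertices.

(6, 10) and (16, 10)

Center (11, 10). The positive term is the x-term, so the transverse axis is horizontal; a² = 25, b² = 11.
a = 5. Vertices at (h ± a, k).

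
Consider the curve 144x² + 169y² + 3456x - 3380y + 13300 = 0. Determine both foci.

(-17, 10) and (-7, 10)

Collect terms: 144(x² + 24x) + 169(y² - 20y) = -13300
Complete the square in x and y: 144(x + 12)² + 169(y - 10)² = -13300 + 20736 + 16900 = 24336
Dividing both sides by 24336: (x + 12)²/169 + (y - 10)²/144 = 1
Ellipse, center (-12, 10), major axis horizontal; a² = 169, b² = 144.
c² = a² - b² = 169 - 144 = 25, so c = 5.
Foci lie on the horizontal axis through the center: (h ± c, k).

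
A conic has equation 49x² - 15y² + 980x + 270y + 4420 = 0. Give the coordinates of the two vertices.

(-10, 2) and (-10, 16)

Collect terms: 49(x² + 20x) -15(y² - 18y) = -4420
Complete the square: 49(x + 10)² -15(y - 9)² = -4420 + 4900 - 1215 = -735
Divide by -735: (y - 9)²/49 - (x + 10)²/15 = 1
Hyperbola, center (-10, 9), transverse axis vertical; a² = 49, b² = 15.
a = 7. Vertices at (h, k ± a).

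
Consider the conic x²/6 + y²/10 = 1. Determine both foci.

Center (0, 0). The larger denominator 10 sits under the y-term, so the major axis is vertical; a² = 10, b² = 6.
c² = a² - b² = 10 - 6 = 4, so c = 2.
Foci lie on the vertical axis through the center: (h, k ± c).

(0, -2) and (0, 2)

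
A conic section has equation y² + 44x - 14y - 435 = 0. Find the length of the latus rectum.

Only y is squared. Complete the square in y: (y - 7)² = -44(x - 11).
Vertex (11, 7); 4p = -44 so p = -11. Opens left.
Latus rectum length = |4p| = 44.

44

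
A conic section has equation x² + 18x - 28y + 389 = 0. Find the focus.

(-9, 18)

Only x is squared. Complete the square in x: (x + 9)² = 28(y - 11).
Vertex (-9, 11); 4p = 28 so p = 7. Opens up.
Focus is p units from the vertex along the axis: (h, k + p).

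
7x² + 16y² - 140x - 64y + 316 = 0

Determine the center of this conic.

(10, 2)

Group the x- and y-terms: 7(x² - 20x) + 16(y² - 4y) = -316
7(x - 10)² + 16(y - 2)² = -316 + 700 + 64 = 448
Divide through by 448 to get (x - 10)²/64 + (y - 2)²/28 = 1.
Ellipse with center (10, 2).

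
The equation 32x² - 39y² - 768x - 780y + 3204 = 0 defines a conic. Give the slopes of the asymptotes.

4√78/39 and -4√78/39

Group the x- and y-terms: 32(x² - 24x) -39(y² + 20y) = -3204
Complete the square: 32(x - 12)² -39(y + 10)² = -3204 + 4608 - 3900 = -2496
Dividing both sides by -2496: (y + 10)²/64 - (x - 12)²/78 = 1
Hyperbola, center (12, -10), transverse axis vertical; a² = 64, b² = 78.
For a vertical hyperbola the asymptotes have slope ±a/b.
Here that is ±8/√78 = ±4√78/39.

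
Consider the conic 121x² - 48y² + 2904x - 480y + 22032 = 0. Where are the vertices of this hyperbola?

Rearranging, 121(x² + 24x) -48(y² + 10y) = -22032.
Completing the square gives 121(x + 12)² -48(y + 5)² = -22032 + 17424 - 1200 = -5808.
Divide by -5808: (y + 5)²/121 - (x + 12)²/48 = 1
Hyperbola, center (-12, -5), transverse axis vertical; a² = 121, b² = 48.
a = 11. Vertices at (h, k ± a).

(-12, -16) and (-12, 6)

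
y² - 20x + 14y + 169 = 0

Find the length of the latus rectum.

20

Only y is squared. Complete the square in y: (y + 7)² = 20(x - 6).
Vertex (6, -7); 4p = 20 so p = 5. Opens right.
Latus rectum length = |4p| = 20.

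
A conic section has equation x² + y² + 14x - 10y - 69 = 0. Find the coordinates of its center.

(-7, 5)

Group the x- and y-terms: (x² + 14x) + (y² - 10y) = 69
(x + 7)² + (y - 5)² = 69 + 49 + 25 = 143
So (x + 7)² + (y - 5)² = 143.
Circle centered at (-7, 5) with r² = 143.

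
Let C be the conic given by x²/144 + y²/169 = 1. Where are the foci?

Center (0, 0). The larger denominator 169 sits under the y-term, so the major axis is vertical; a² = 169, b² = 144.
c² = a² - b² = 169 - 144 = 25, so c = 5.
Foci lie on the vertical axis through the center: (h, k ± c).

(0, -5) and (0, 5)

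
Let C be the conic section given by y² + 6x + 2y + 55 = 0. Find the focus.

Only y is squared. Complete the square in y: (y + 1)² = -6(x + 9).
Vertex (-9, -1); 4p = -6 so p = -3/2. Opens left.
Focus is p units from the vertex along the axis: (h + p, k).

(-21/2, -1)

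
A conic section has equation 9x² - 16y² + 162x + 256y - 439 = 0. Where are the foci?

Rearranging, 9(x² + 18x) -16(y² - 16y) = 439.
Complete the square: 9(x + 9)² -16(y - 8)² = 439 + 729 - 1024 = 144
Dividing both sides by 144: (x + 9)²/16 - (y - 8)²/9 = 1
Hyperbola, center (-9, 8), transverse axis horizontal; a² = 16, b² = 9.
c² = a² + b² = 16 + 9 = 25, so c = 5.
Foci lie on the horizontal axis through the center: (h ± c, k).

(-14, 8) and (-4, 8)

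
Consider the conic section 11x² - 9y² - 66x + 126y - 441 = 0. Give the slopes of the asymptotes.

√11/3 and -√11/3

Collect terms: 11(x² - 6x) -9(y² - 14y) = 441
Complete the square: 11(x - 3)² -9(y - 7)² = 441 + 99 - 441 = 99
Divide by 99: (x - 3)²/9 - (y - 7)²/11 = 1
Hyperbola, center (3, 7), transverse axis horizontal; a² = 9, b² = 11.
For a horizontal hyperbola the asymptotes have slope ±b/a.
Here that is ±√11/3.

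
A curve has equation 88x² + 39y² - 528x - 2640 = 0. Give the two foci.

(3, -7) and (3, 7)

Group: 88(x² - 6x) + 39y² = 2640
Complete the square in x and y: 88(x - 3)² + 39y² = 2640 + 792 + 0 = 3432
Divide by 3432: (x - 3)²/39 + y²/88 = 1
Ellipse, center (3, 0), major axis vertical; a² = 88, b² = 39.
c² = a² - b² = 88 - 39 = 49, so c = 7.
Foci lie on the vertical axis through the center: (h, k ± c).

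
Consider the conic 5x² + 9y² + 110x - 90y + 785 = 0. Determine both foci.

(-13, 5) and (-9, 5)

Rearranging, 5(x² + 22x) + 9(y² - 10y) = -785.
5(x + 11)² + 9(y - 5)² = -785 + 605 + 225 = 45
Divide by 45: (x + 11)²/9 + (y - 5)²/5 = 1
Ellipse, center (-11, 5), major axis horizontal; a² = 9, b² = 5.
c² = a² - b² = 9 - 5 = 4, so c = 2.
Foci lie on the horizontal axis through the center: (h ± c, k).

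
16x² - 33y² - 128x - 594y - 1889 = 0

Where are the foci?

Group: 16(x² - 8x) -33(y² + 18y) = 1889
Complete the square: 16(x - 4)² -33(y + 9)² = 1889 + 256 - 2673 = -528
Dividing both sides by -528: (y + 9)²/16 - (x - 4)²/33 = 1
Hyperbola, center (4, -9), transverse axis vertical; a² = 16, b² = 33.
c² = a² + b² = 16 + 33 = 49, so c = 7.
Foci lie on the vertical axis through the center: (h, k ± c).

(4, -16) and (4, -2)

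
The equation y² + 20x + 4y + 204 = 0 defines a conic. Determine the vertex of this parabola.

Only y is squared. Complete the square in y: (y + 2)² = -20(x + 10).
Vertex (-10, -2); 4p = -20 so p = -5. Opens left.

(-10, -2)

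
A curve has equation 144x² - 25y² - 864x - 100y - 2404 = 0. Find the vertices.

144(x² - 6x) -25(y² + 4y) = 2404
Complete the square: 144(x - 3)² -25(y + 2)² = 2404 + 1296 - 100 = 3600
Divide by 3600: (x - 3)²/25 - (y + 2)²/144 = 1
Hyperbola, center (3, -2), transverse axis horizontal; a² = 25, b² = 144.
a = 5. Vertices at (h ± a, k).

(-2, -2) and (8, -2)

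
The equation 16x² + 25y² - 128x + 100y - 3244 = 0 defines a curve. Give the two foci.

(-5, -2) and (13, -2)

Rearranging, 16(x² - 8x) + 25(y² + 4y) = 3244.
16(x - 4)² + 25(y + 2)² = 3244 + 256 + 100 = 3600
Divide by 3600: (x - 4)²/225 + (y + 2)²/144 = 1
Ellipse, center (4, -2), major axis horizontal; a² = 225, b² = 144.
c² = a² - b² = 225 - 144 = 81, so c = 9.
Foci lie on the horizontal axis through the center: (h ± c, k).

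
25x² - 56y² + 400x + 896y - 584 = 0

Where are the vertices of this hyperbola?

(-8, 3) and (-8, 13)

Rearranging, 25(x² + 16x) -56(y² - 16y) = 584.
Complete the square: 25(x + 8)² -56(y - 8)² = 584 + 1600 - 3584 = -1400
Divide by -1400: (y - 8)²/25 - (x + 8)²/56 = 1
Hyperbola, center (-8, 8), transverse axis vertical; a² = 25, b² = 56.
a = 5. Vertices at (h, k ± a).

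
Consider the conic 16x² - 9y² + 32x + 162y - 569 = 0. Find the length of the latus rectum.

Rearranging, 16(x² + 2x) -9(y² - 18y) = 569.
16(x + 1)² -9(y - 9)² = 569 + 16 - 729 = -144
Divide by -144: (y - 9)²/16 - (x + 1)²/9 = 1
Hyperbola, center (-1, 9), transverse axis vertical; a² = 16, b² = 9.
Latus rectum length = 2b²/a = 2·9/4 = 9/2.

9/2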